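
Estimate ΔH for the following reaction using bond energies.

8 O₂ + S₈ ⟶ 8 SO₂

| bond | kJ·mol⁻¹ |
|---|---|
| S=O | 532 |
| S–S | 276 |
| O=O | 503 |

ΔH ≈ −2280 kJ

Bonds broken (reactants):
  O=O: 8 × 503 = 4024
  S–S: 8 × 276 = 2208
  Σ(broken) = 6232 kJ
Bonds formed (products):
  S=O: 16 × 532 = 8512
  Σ(formed) = 8512 kJ
ΔH = Σ(broken) − Σ(formed) = 6232 − 8512 = −2280 kJ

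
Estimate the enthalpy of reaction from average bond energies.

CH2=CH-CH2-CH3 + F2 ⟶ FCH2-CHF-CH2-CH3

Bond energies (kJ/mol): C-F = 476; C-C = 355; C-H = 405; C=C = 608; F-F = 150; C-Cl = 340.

ΔH ≈ −549 kJ

Bonds broken (reactants):
  C-C: 2 × 355 = 710
  C-H: 8 × 405 = 3240
  C=C: 1 × 608 = 608
  F-F: 1 × 150 = 150
  Σ(broken) = 4708 kJ
Bonds formed (products):
  C-C: 3 × 355 = 1065
  C-F: 2 × 476 = 952
  C-H: 8 × 405 = 3240
  Σ(formed) = 5257 kJ
ΔH = Σ(broken) − Σ(formed) = 4708 − 5257 = −549 kJ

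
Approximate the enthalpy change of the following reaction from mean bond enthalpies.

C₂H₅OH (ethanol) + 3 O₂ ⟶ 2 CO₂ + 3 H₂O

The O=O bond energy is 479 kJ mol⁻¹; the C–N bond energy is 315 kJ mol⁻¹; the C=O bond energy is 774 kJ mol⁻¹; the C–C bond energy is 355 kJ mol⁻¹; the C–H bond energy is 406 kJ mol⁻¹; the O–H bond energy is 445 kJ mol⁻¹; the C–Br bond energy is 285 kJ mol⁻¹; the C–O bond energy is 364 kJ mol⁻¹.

ΔH ≈ −1135 kJ

Bonds broken (reactants):
  C–C: 1 × 355 = 355
  C–H: 5 × 406 = 2030
  C–O: 1 × 364 = 364
  O–H: 1 × 445 = 445
  O=O: 3 × 479 = 1437
  Σ(broken) = 4631 kJ
Bonds formed (products):
  C=O: 4 × 774 = 3096
  O–H: 6 × 445 = 2670
  Σ(formed) = 5766 kJ
ΔH = Σ(broken) − Σ(formed) = 4631 − 5766 = −1135 kJ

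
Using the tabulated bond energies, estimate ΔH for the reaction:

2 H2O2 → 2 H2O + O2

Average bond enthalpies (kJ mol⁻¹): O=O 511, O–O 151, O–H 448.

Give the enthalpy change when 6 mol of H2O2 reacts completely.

Bonds broken (reactants):
  O–H: 4 × 448 = 1792
  O–O: 2 × 151 = 302
  Σ(broken) = 2094 kJ
Bonds formed (products):
  O–H: 4 × 448 = 1792
  O=O: 1 × 511 = 511
  Σ(formed) = 2303 kJ
ΔH = Σ(broken) − Σ(formed) = 2094 − 2303 = −209 kJ
For 3× the reaction as written: 3 × (−209) = −627 kJ

ΔH = −627 kJ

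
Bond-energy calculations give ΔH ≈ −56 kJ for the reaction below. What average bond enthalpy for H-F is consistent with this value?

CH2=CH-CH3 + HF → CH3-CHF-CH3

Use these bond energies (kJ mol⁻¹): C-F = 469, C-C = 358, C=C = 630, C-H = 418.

Let D be the H-F bond energy.
Σ(broken) = 1×358 + 6×418 + 1×630 + 1×D = 3496 + D
Σ(formed) = 2×358 + 1×469 + 7×418 = 4111
ΔH = Σ(broken) − Σ(formed) = (3496 + D) − (4111) = −615 + D
Setting this equal to −56 kJ gives D = 559 kJ/mol.

D(H-F) ≈ 559 kJ/mol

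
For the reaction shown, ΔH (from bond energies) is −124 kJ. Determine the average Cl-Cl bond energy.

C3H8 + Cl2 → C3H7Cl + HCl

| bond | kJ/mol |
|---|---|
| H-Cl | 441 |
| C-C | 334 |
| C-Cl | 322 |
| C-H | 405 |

D(Cl-Cl) ≈ 234 kJ/mol

Let D be the Cl-Cl bond energy.
Σ(broken) = 2×334 + 8×405 + 1×D = 3908 + D
Σ(formed) = 2×334 + 1×322 + 7×405 + 1×441 = 4266
ΔH = Σ(broken) − Σ(formed) = (3908 + D) − (4266) = −358 + D
Setting this equal to −124 kJ gives D = 234 kJ/mol.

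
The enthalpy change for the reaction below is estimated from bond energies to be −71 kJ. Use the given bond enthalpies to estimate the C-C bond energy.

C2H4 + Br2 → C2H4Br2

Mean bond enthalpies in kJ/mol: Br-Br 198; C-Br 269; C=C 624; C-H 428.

Let D be the C-C bond energy.
Σ(broken) = 1×198 + 4×428 + 1×624 = 2534
Σ(formed) = 2×269 + 1×D + 4×428 = 2250 + D
ΔH = Σ(broken) − Σ(formed) = (2534) − (2250 + D) = +284 − D
Setting this equal to −71 kJ gives D = 355 kJ/mol.

D(C-C) ≈ 355 kJ/mol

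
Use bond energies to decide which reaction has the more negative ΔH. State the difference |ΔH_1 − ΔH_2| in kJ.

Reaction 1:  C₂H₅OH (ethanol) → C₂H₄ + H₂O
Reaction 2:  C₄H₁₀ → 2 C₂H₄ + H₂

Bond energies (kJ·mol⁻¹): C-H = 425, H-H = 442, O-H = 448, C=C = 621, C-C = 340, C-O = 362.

Reaction 1:
  Bonds broken (reactants):
    C-C: 1 × 340 = 340
    C-H: 5 × 425 = 2125
    C-O: 1 × 362 = 362
    O-H: 1 × 448 = 448
    Σ(broken) = 3275 kJ
  Bonds formed (products):
    C-H: 4 × 425 = 1700
    C=C: 1 × 621 = 621
    O-H: 2 × 448 = 896
    Σ(formed) = 3217 kJ
  ΔH_1 = 3275 − 3217 = +58 kJ
Reaction 2:
  Bonds broken (reactants):
    C-C: 3 × 340 = 1020
    C-H: 10 × 425 = 4250
    Σ(broken) = 5270 kJ
  Bonds formed (products):
    C-H: 8 × 425 = 3400
    C=C: 2 × 621 = 1242
    H-H: 1 × 442 = 442
    Σ(formed) = 5084 kJ
  ΔH_2 = 5270 − 5084 = +186 kJ
ΔH_1 − ΔH_2 = −128 kJ, so reaction 1 has the more negative ΔH; |ΔH_1 − ΔH_2| = 128 kJ.

Reaction 1, by 128 kJ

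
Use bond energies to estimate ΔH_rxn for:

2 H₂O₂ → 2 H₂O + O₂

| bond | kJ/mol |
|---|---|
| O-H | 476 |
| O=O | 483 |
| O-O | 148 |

Bonds broken (reactants):
  O-H: 4 × 476 = 1904
  O-O: 2 × 148 = 296
  Σ(broken) = 2200 kJ
Bonds formed (products):
  O-H: 4 × 476 = 1904
  O=O: 1 × 483 = 483
  Σ(formed) = 2387 kJ
ΔH = Σ(broken) − Σ(formed) = 2200 − 2387 = −187 kJ

ΔH ≈ −187 kJ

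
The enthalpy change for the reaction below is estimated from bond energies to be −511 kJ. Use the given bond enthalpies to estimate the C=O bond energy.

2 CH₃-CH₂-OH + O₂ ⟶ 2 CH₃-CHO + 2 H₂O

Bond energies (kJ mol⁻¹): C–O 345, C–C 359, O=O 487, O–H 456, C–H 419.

D(C=O) ≈ 807 kJ/mol

Let D be the C=O bond energy.
Σ(broken) = 2×359 + 10×419 + 2×345 + 2×456 + 1×487 = 6997
Σ(formed) = 2×359 + 8×419 + 2×D + 4×456 = 5894 + 2D
ΔH = Σ(broken) − Σ(formed) = (6997) − (5894 + 2D) = +1103 − 2D
Setting this equal to −511 kJ gives 2D = 1614, so D = 807 kJ/mol.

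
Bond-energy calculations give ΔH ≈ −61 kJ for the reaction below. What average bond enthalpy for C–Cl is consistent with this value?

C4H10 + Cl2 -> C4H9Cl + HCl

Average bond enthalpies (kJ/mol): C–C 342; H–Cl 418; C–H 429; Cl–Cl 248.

D(C–Cl) ≈ 320 kJ/mol

Let D be the C–Cl bond energy.
Σ(broken) = 3×342 + 10×429 + 1×248 = 5564
Σ(formed) = 3×342 + 1×D + 9×429 + 1×418 = 5305 + D
ΔH = Σ(broken) − Σ(formed) = (5564) − (5305 + D) = +259 − D
Setting this equal to −61 kJ gives D = 320 kJ/mol.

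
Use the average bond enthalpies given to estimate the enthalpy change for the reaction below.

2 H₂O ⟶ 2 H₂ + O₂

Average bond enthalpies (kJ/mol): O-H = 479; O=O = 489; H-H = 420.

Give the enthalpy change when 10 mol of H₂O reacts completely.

ΔH = +2935 kJ

Bonds broken (reactants):
  O-H: 4 × 479 = 1916
  Σ(broken) = 1916 kJ
Bonds formed (products):
  H-H: 2 × 420 = 840
  O=O: 1 × 489 = 489
  Σ(formed) = 1329 kJ
ΔH = Σ(broken) − Σ(formed) = 1916 − 1329 = +587 kJ
For 5× the reaction as written: 5 × (+587) = +2935 kJ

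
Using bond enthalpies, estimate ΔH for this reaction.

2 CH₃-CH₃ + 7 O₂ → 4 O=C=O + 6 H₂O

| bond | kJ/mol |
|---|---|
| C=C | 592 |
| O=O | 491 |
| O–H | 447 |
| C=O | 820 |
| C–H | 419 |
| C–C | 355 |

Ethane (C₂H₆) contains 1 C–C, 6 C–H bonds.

Bonds broken (reactants):
  C–C: 2 × 355 = 710
  C–H: 12 × 419 = 5028
  O=O: 7 × 491 = 3437
  Σ(broken) = 9175 kJ
Bonds formed (products):
  C=O: 8 × 820 = 6560
  O–H: 12 × 447 = 5364
  Σ(formed) = 11924 kJ
ΔH = Σ(broken) − Σ(formed) = 9175 − 11924 = −2749 kJ

ΔH ≈ −2749 kJ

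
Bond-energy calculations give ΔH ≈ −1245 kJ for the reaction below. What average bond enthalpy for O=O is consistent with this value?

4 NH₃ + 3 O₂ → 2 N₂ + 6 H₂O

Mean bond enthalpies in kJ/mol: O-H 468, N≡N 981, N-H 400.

D(O=O) ≈ 511 kJ/mol

Let D be the O=O bond energy.
Σ(broken) = 12×400 + 3×D = 4800 + 3D
Σ(formed) = 2×981 + 12×468 = 7578
ΔH = Σ(broken) − Σ(formed) = (4800 + 3D) − (7578) = −2778 + 3D
Setting this equal to −1245 kJ gives 3D = 1533, so D = 511 kJ/mol.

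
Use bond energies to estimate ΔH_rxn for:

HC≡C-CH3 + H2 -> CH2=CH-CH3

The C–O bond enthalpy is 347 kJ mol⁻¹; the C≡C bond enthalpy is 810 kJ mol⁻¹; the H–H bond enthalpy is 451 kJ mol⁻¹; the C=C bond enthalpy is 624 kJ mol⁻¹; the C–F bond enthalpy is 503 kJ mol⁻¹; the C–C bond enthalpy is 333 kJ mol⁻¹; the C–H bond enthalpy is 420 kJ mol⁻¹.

ΔH ≈ −203 kJ

Bonds broken (reactants):
  C≡C: 1 × 810 = 810
  C–C: 1 × 333 = 333
  C–H: 4 × 420 = 1680
  H–H: 1 × 451 = 451
  Σ(broken) = 3274 kJ
Bonds formed (products):
  C–C: 1 × 333 = 333
  C–H: 6 × 420 = 2520
  C=C: 1 × 624 = 624
  Σ(formed) = 3477 kJ
ΔH = Σ(broken) − Σ(formed) = 3274 − 3477 = −203 kJ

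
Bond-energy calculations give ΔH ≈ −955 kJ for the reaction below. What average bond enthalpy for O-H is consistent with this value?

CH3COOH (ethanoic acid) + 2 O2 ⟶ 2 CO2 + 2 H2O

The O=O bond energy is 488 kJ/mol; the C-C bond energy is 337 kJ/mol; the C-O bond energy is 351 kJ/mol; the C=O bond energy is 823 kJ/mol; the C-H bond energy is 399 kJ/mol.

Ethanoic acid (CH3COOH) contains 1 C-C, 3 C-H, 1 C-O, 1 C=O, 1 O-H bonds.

Let D be the O-H bond energy.
Σ(broken) = 1×337 + 3×399 + 1×351 + 1×823 + 1×D + 2×488 = 3684 + D
Σ(formed) = 4×823 + 4×D = 3292 + 4D
ΔH = Σ(broken) − Σ(formed) = (3684 + D) − (3292 + 4D) = +392 − 3D
Setting this equal to −955 kJ gives 3D = 1347, so D = 449 kJ/mol.

D(O-H) ≈ 449 kJ/mol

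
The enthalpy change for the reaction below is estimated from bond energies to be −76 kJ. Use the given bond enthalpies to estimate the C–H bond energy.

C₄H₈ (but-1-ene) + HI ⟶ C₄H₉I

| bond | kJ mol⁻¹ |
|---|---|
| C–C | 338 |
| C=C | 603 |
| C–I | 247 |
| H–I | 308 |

Let D be the C–H bond energy.
Σ(broken) = 2×338 + 8×D + 1×603 + 1×308 = 1587 + 8D
Σ(formed) = 3×338 + 9×D + 1×247 = 1261 + 9D
ΔH = Σ(broken) − Σ(formed) = (1587 + 8D) − (1261 + 9D) = +326 − D
Setting this equal to −76 kJ gives D = 402 kJ/mol.

D(C–H) ≈ 402 kJ/mol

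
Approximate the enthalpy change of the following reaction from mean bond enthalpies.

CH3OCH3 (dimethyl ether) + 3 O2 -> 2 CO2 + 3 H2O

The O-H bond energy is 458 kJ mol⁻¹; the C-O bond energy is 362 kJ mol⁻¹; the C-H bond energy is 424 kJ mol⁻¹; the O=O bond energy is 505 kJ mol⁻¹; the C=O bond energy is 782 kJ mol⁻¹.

ΔH ≈ −1093 kJ

Bonds broken (reactants):
  C-H: 6 × 424 = 2544
  C-O: 2 × 362 = 724
  O=O: 3 × 505 = 1515
  Σ(broken) = 4783 kJ
Bonds formed (products):
  C=O: 4 × 782 = 3128
  O-H: 6 × 458 = 2748
  Σ(formed) = 5876 kJ
ΔH = Σ(broken) − Σ(formed) = 4783 − 5876 = −1093 kJ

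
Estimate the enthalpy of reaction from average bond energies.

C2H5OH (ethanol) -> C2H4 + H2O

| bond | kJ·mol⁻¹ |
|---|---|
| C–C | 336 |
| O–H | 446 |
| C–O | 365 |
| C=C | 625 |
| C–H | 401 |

ΔH ≈ +31 kJ

Bonds broken (reactants):
  C–C: 1 × 336 = 336
  C–H: 5 × 401 = 2005
  C–O: 1 × 365 = 365
  O–H: 1 × 446 = 446
  Σ(broken) = 3152 kJ
Bonds formed (products):
  C–H: 4 × 401 = 1604
  C=C: 1 × 625 = 625
  O–H: 2 × 446 = 892
  Σ(formed) = 3121 kJ
ΔH = Σ(broken) − Σ(formed) = 3152 − 3121 = +31 kJ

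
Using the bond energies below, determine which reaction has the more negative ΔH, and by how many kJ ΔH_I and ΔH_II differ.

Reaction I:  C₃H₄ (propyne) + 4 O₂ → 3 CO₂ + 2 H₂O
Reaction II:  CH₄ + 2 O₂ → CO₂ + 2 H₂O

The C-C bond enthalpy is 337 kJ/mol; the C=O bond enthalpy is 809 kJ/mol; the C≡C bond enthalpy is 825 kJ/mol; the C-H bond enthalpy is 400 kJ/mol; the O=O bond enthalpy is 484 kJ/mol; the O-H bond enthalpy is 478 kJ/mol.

Reaction I:
  Bonds broken (reactants):
    C≡C: 1 × 825 = 825
    C-C: 1 × 337 = 337
    C-H: 4 × 400 = 1600
    O=O: 4 × 484 = 1936
    Σ(broken) = 4698 kJ
  Bonds formed (products):
    C=O: 6 × 809 = 4854
    O-H: 4 × 478 = 1912
    Σ(formed) = 6766 kJ
  ΔH_I = 4698 − 6766 = −2068 kJ
Reaction II:
  Bonds broken (reactants):
    C-H: 4 × 400 = 1600
    O=O: 2 × 484 = 968
    Σ(broken) = 2568 kJ
  Bonds formed (products):
    C=O: 2 × 809 = 1618
    O-H: 4 × 478 = 1912
    Σ(formed) = 3530 kJ
  ΔH_II = 2568 − 3530 = −962 kJ
ΔH_I − ΔH_II = −1106 kJ, so reaction I has the more negative ΔH; |ΔH_I − ΔH_II| = 1106 kJ.

Reaction I, by 1106 kJ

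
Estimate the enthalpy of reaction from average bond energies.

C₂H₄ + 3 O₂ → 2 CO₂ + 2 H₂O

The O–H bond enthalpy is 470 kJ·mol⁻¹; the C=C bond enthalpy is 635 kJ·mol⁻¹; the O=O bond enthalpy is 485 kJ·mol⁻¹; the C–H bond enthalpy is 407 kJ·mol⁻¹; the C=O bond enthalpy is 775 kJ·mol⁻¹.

ΔH ≈ −1262 kJ

Bonds broken (reactants):
  C–H: 4 × 407 = 1628
  C=C: 1 × 635 = 635
  O=O: 3 × 485 = 1455
  Σ(broken) = 3718 kJ
Bonds formed (products):
  C=O: 4 × 775 = 3100
  O–H: 4 × 470 = 1880
  Σ(formed) = 4980 kJ
ΔH = Σ(broken) − Σ(formed) = 3718 − 4980 = −1262 kJ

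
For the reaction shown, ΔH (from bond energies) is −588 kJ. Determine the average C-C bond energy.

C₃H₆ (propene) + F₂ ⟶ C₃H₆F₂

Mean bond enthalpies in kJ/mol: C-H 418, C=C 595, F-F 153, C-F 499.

D(C-C) ≈ 338 kJ/mol

Let D be the C-C bond energy.
Σ(broken) = 1×D + 6×418 + 1×595 + 1×153 = 3256 + D
Σ(formed) = 2×D + 2×499 + 6×418 = 3506 + 2D
ΔH = Σ(broken) − Σ(formed) = (3256 + D) − (3506 + 2D) = −250 − D
Setting this equal to −588 kJ gives D = 338 kJ/mol.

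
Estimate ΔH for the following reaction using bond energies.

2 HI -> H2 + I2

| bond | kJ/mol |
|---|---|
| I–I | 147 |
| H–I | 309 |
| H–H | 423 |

ΔH ≈ +48 kJ

Bonds broken (reactants):
  H–I: 2 × 309 = 618
  Σ(broken) = 618 kJ
Bonds formed (products):
  H–H: 1 × 423 = 423
  I–I: 1 × 147 = 147
  Σ(formed) = 570 kJ
ΔH = Σ(broken) − Σ(formed) = 618 − 570 = +48 kJ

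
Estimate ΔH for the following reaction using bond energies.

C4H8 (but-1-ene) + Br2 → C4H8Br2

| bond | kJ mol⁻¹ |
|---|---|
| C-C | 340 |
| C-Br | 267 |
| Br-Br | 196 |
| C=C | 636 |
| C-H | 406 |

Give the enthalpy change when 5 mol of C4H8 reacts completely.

ΔH = −210 kJ

Bonds broken (reactants):
  Br-Br: 1 × 196 = 196
  C-C: 2 × 340 = 680
  C-H: 8 × 406 = 3248
  C=C: 1 × 636 = 636
  Σ(broken) = 4760 kJ
Bonds formed (products):
  C-Br: 2 × 267 = 534
  C-C: 3 × 340 = 1020
  C-H: 8 × 406 = 3248
  Σ(formed) = 4802 kJ
ΔH = Σ(broken) − Σ(formed) = 4760 − 4802 = −42 kJ
For 5× the reaction as written: 5 × (−42) = −210 kJ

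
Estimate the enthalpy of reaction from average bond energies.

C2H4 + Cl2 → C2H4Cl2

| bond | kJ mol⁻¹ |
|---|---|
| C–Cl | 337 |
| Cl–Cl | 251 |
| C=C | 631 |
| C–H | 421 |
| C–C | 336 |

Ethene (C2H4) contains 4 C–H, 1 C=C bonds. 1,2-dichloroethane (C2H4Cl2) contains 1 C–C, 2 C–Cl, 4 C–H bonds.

Bonds broken (reactants):
  C–H: 4 × 421 = 1684
  C=C: 1 × 631 = 631
  Cl–Cl: 1 × 251 = 251
  Σ(broken) = 2566 kJ
Bonds formed (products):
  C–C: 1 × 336 = 336
  C–Cl: 2 × 337 = 674
  C–H: 4 × 421 = 1684
  Σ(formed) = 2694 kJ
ΔH = Σ(broken) − Σ(formed) = 2566 − 2694 = −128 kJ

ΔH ≈ −128 kJ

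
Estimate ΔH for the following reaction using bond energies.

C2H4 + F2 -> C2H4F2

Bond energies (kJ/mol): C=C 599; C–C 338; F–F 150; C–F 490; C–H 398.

ΔH ≈ −569 kJ

Bonds broken (reactants):
  C–H: 4 × 398 = 1592
  C=C: 1 × 599 = 599
  F–F: 1 × 150 = 150
  Σ(broken) = 2341 kJ
Bonds formed (products):
  C–C: 1 × 338 = 338
  C–F: 2 × 490 = 980
  C–H: 4 × 398 = 1592
  Σ(formed) = 2910 kJ
ΔH = Σ(broken) − Σ(formed) = 2341 − 2910 = −569 kJ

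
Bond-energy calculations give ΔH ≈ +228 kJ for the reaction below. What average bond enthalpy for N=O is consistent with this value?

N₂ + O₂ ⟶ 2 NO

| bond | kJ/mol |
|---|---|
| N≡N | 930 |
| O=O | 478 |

D(N=O) ≈ 590 kJ/mol

Let D be the N=O bond energy.
Σ(broken) = 1×930 + 1×478 = 1408
Σ(formed) = 2×D = 2D
ΔH = Σ(broken) − Σ(formed) = (1408) − (2D) = +1408 − 2D
Setting this equal to +228 kJ gives 2D = 1180, so D = 590 kJ/mol.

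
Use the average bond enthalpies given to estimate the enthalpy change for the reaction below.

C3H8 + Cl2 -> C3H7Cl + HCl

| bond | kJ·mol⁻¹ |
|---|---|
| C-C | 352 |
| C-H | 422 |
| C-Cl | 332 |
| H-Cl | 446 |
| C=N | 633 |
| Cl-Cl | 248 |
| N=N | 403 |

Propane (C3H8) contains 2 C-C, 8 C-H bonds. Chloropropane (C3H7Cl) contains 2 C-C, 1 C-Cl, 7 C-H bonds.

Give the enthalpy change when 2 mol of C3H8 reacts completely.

ΔH = −216 kJ

Bonds broken (reactants):
  C-C: 2 × 352 = 704
  C-H: 8 × 422 = 3376
  Cl-Cl: 1 × 248 = 248
  Σ(broken) = 4328 kJ
Bonds formed (products):
  C-C: 2 × 352 = 704
  C-Cl: 1 × 332 = 332
  C-H: 7 × 422 = 2954
  H-Cl: 1 × 446 = 446
  Σ(formed) = 4436 kJ
ΔH = Σ(broken) − Σ(formed) = 4328 − 4436 = −108 kJ
For 2× the reaction as written: 2 × (−108) = −216 kJ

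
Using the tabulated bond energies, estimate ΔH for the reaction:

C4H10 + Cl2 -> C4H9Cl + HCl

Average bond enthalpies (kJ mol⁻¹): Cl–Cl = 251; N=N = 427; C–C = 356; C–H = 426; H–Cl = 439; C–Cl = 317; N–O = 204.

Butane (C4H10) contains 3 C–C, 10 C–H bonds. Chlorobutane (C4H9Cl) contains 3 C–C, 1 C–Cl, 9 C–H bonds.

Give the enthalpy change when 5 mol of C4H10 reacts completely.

Bonds broken (reactants):
  C–C: 3 × 356 = 1068
  C–H: 10 × 426 = 4260
  Cl–Cl: 1 × 251 = 251
  Σ(broken) = 5579 kJ
Bonds formed (products):
  C–C: 3 × 356 = 1068
  C–Cl: 1 × 317 = 317
  C–H: 9 × 426 = 3834
  H–Cl: 1 × 439 = 439
  Σ(formed) = 5658 kJ
ΔH = Σ(broken) − Σ(formed) = 5579 − 5658 = −79 kJ
For 5× the reaction as written: 5 × (−79) = −395 kJ

ΔH = −395 kJ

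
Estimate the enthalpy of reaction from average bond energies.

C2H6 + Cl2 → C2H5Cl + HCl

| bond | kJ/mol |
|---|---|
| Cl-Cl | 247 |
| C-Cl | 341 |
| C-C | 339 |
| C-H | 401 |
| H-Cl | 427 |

ΔH ≈ −120 kJ

Bonds broken (reactants):
  C-C: 1 × 339 = 339
  C-H: 6 × 401 = 2406
  Cl-Cl: 1 × 247 = 247
  Σ(broken) = 2992 kJ
Bonds formed (products):
  C-C: 1 × 339 = 339
  C-Cl: 1 × 341 = 341
  C-H: 5 × 401 = 2005
  H-Cl: 1 × 427 = 427
  Σ(formed) = 3112 kJ
ΔH = Σ(broken) − Σ(formed) = 2992 − 3112 = −120 kJ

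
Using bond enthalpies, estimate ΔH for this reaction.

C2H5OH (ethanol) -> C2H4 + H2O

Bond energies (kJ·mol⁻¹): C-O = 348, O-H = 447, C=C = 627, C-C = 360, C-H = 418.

ΔH ≈ +52 kJ

Bonds broken (reactants):
  C-C: 1 × 360 = 360
  C-H: 5 × 418 = 2090
  C-O: 1 × 348 = 348
  O-H: 1 × 447 = 447
  Σ(broken) = 3245 kJ
Bonds formed (products):
  C-H: 4 × 418 = 1672
  C=C: 1 × 627 = 627
  O-H: 2 × 447 = 894
  Σ(formed) = 3193 kJ
ΔH = Σ(broken) − Σ(formed) = 3245 − 3193 = +52 kJ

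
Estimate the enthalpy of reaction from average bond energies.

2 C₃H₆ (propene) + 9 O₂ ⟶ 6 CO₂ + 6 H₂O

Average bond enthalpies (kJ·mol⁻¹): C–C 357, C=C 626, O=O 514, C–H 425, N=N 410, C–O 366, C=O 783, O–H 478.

ΔH ≈ −3440 kJ

Bonds broken (reactants):
  C–C: 2 × 357 = 714
  C–H: 12 × 425 = 5100
  C=C: 2 × 626 = 1252
  O=O: 9 × 514 = 4626
  Σ(broken) = 11692 kJ
Bonds formed (products):
  C=O: 12 × 783 = 9396
  O–H: 12 × 478 = 5736
  Σ(formed) = 15132 kJ
ΔH = Σ(broken) − Σ(formed) = 11692 − 15132 = −3440 kJ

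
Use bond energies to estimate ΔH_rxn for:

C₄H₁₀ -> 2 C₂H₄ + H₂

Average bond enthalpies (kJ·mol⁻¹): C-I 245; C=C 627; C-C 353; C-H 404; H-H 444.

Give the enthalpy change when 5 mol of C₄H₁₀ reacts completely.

ΔH = +845 kJ

Bonds broken (reactants):
  C-C: 3 × 353 = 1059
  C-H: 10 × 404 = 4040
  Σ(broken) = 5099 kJ
Bonds formed (products):
  C-H: 8 × 404 = 3232
  C=C: 2 × 627 = 1254
  H-H: 1 × 444 = 444
  Σ(formed) = 4930 kJ
ΔH = Σ(broken) − Σ(formed) = 5099 − 4930 = +169 kJ
For 5× the reaction as written: 5 × (+169) = +845 kJ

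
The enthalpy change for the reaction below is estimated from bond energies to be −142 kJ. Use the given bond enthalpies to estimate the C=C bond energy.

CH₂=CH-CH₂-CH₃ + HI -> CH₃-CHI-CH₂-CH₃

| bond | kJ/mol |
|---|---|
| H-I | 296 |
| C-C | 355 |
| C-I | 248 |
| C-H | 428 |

D(C=C) ≈ 593 kJ/mol

Let D be the C=C bond energy.
Σ(broken) = 2×355 + 8×428 + 1×D + 1×296 = 4430 + D
Σ(formed) = 3×355 + 9×428 + 1×248 = 5165
ΔH = Σ(broken) − Σ(formed) = (4430 + D) − (5165) = −735 + D
Setting this equal to −142 kJ gives D = 593 kJ/mol.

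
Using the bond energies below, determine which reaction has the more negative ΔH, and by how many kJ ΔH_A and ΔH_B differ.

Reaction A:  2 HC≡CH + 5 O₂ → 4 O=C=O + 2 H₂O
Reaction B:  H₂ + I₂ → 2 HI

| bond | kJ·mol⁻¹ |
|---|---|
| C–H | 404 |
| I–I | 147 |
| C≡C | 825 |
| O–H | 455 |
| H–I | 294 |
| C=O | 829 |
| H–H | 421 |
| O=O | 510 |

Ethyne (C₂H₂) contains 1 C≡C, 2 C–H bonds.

Reaction A:
  Bonds broken (reactants):
    C≡C: 2 × 825 = 1650
    C–H: 4 × 404 = 1616
    O=O: 5 × 510 = 2550
    Σ(broken) = 5816 kJ
  Bonds formed (products):
    C=O: 8 × 829 = 6632
    O–H: 4 × 455 = 1820
    Σ(formed) = 8452 kJ
  ΔH_A = 5816 − 8452 = −2636 kJ
Reaction B:
  Bonds broken (reactants):
    H–H: 1 × 421 = 421
    I–I: 1 × 147 = 147
    Σ(broken) = 568 kJ
  Bonds formed (products):
    H–I: 2 × 294 = 588
    Σ(formed) = 588 kJ
  ΔH_B = 568 − 588 = −20 kJ
ΔH_A − ΔH_B = −2616 kJ, so reaction A has the more negative ΔH; |ΔH_A − ΔH_B| = 2616 kJ.

Reaction A, by 2616 kJ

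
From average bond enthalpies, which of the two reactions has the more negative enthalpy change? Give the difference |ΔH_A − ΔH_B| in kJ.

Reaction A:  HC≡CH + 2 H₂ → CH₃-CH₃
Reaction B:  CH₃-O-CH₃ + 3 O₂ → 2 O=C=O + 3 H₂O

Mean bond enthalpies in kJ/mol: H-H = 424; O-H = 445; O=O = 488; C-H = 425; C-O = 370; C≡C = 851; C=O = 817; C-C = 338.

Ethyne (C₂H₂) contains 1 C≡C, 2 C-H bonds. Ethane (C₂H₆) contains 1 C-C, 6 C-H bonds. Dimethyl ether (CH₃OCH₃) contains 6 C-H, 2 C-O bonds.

Reaction A:
  Bonds broken (reactants):
    C≡C: 1 × 851 = 851
    C-H: 2 × 425 = 850
    H-H: 2 × 424 = 848
    Σ(broken) = 2549 kJ
  Bonds formed (products):
    C-C: 1 × 338 = 338
    C-H: 6 × 425 = 2550
    Σ(formed) = 2888 kJ
  ΔH_A = 2549 − 2888 = −339 kJ
Reaction B:
  Bonds broken (reactants):
    C-H: 6 × 425 = 2550
    C-O: 2 × 370 = 740
    O=O: 3 × 488 = 1464
    Σ(broken) = 4754 kJ
  Bonds formed (products):
    C=O: 4 × 817 = 3268
    O-H: 6 × 445 = 2670
    Σ(formed) = 5938 kJ
  ΔH_B = 4754 − 5938 = −1184 kJ
ΔH_A − ΔH_B = +845 kJ, so reaction B has the more negative ΔH; |ΔH_A − ΔH_B| = 845 kJ.

Reaction B, by 845 kJ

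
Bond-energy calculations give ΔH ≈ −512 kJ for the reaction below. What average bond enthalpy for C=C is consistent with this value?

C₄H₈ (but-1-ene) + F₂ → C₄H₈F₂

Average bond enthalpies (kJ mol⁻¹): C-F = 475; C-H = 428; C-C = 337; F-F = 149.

D(C=C) ≈ 626 kJ/mol

Let D be the C=C bond energy.
Σ(broken) = 2×337 + 8×428 + 1×D + 1×149 = 4247 + D
Σ(formed) = 3×337 + 2×475 + 8×428 = 5385
ΔH = Σ(broken) − Σ(formed) = (4247 + D) − (5385) = −1138 + D
Setting this equal to −512 kJ gives D = 626 kJ/mol.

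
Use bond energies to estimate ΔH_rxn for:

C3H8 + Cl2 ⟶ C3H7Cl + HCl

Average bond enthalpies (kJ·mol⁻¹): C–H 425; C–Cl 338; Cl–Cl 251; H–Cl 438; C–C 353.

ΔH ≈ −100 kJ

Bonds broken (reactants):
  C–C: 2 × 353 = 706
  C–H: 8 × 425 = 3400
  Cl–Cl: 1 × 251 = 251
  Σ(broken) = 4357 kJ
Bonds formed (products):
  C–C: 2 × 353 = 706
  C–Cl: 1 × 338 = 338
  C–H: 7 × 425 = 2975
  H–Cl: 1 × 438 = 438
  Σ(formed) = 4457 kJ
ΔH = Σ(broken) − Σ(formed) = 4357 − 4457 = −100 kJ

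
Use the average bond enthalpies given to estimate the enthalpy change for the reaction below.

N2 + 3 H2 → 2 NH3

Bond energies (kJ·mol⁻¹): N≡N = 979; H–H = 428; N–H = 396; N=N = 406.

Bonds broken (reactants):
  H–H: 3 × 428 = 1284
  N≡N: 1 × 979 = 979
  Σ(broken) = 2263 kJ
Bonds formed (products):
  N–H: 6 × 396 = 2376
  Σ(formed) = 2376 kJ
ΔH = Σ(broken) − Σ(formed) = 2263 − 2376 = −113 kJ

ΔH ≈ −113 kJ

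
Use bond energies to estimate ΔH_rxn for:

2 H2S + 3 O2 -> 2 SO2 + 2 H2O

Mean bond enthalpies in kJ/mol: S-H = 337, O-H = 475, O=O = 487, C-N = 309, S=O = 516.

ΔH ≈ −1155 kJ

Bonds broken (reactants):
  O=O: 3 × 487 = 1461
  S-H: 4 × 337 = 1348
  Σ(broken) = 2809 kJ
Bonds formed (products):
  O-H: 4 × 475 = 1900
  S=O: 4 × 516 = 2064
  Σ(formed) = 3964 kJ
ΔH = Σ(broken) − Σ(formed) = 2809 − 3964 = −1155 kJ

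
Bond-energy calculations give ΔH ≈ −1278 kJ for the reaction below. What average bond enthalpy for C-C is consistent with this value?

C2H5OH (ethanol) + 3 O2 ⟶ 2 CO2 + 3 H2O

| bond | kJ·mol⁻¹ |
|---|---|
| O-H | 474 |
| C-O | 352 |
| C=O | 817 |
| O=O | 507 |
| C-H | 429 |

Let D be the C-C bond energy.
Σ(broken) = 1×D + 5×429 + 1×352 + 1×474 + 3×507 = 4492 + D
Σ(formed) = 4×817 + 6×474 = 6112
ΔH = Σ(broken) − Σ(formed) = (4492 + D) − (6112) = −1620 + D
Setting this equal to −1278 kJ gives D = 342 kJ/mol.

D(C-C) ≈ 342 kJ/mol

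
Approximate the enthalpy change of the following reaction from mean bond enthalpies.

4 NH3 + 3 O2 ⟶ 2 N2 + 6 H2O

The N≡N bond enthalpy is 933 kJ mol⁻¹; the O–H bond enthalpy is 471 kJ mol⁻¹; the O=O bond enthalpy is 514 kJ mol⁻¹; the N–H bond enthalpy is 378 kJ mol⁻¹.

Bonds broken (reactants):
  N–H: 12 × 378 = 4536
  O=O: 3 × 514 = 1542
  Σ(broken) = 6078 kJ
Bonds formed (products):
  N≡N: 2 × 933 = 1866
  O–H: 12 × 471 = 5652
  Σ(formed) = 7518 kJ
ΔH = Σ(broken) − Σ(formed) = 6078 − 7518 = −1440 kJ

ΔH ≈ −1440 kJ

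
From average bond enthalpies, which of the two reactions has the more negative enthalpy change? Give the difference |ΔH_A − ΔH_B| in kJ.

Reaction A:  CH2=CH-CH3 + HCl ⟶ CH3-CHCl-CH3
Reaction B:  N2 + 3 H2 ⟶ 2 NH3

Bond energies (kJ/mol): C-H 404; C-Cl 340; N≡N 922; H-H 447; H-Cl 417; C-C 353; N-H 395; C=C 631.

Reaction A:
  Bonds broken (reactants):
    C-C: 1 × 353 = 353
    C-H: 6 × 404 = 2424
    C=C: 1 × 631 = 631
    H-Cl: 1 × 417 = 417
    Σ(broken) = 3825 kJ
  Bonds formed (products):
    C-C: 2 × 353 = 706
    C-Cl: 1 × 340 = 340
    C-H: 7 × 404 = 2828
    Σ(formed) = 3874 kJ
  ΔH_A = 3825 − 3874 = −49 kJ
Reaction B:
  Bonds broken (reactants):
    H-H: 3 × 447 = 1341
    N≡N: 1 × 922 = 922
    Σ(broken) = 2263 kJ
  Bonds formed (products):
    N-H: 6 × 395 = 2370
    Σ(formed) = 2370 kJ
  ΔH_B = 2263 − 2370 = −107 kJ
ΔH_A − ΔH_B = +58 kJ, so reaction B has the more negative ΔH; |ΔH_A − ΔH_B| = 58 kJ.

Reaction B, by 58 kJ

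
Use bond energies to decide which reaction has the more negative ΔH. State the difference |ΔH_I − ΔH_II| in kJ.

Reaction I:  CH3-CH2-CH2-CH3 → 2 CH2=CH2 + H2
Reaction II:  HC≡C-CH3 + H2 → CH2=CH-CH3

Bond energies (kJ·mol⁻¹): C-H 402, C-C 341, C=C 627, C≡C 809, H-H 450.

Reaction II, by 295 kJ

Reaction I:
  Bonds broken (reactants):
    C-C: 3 × 341 = 1023
    C-H: 10 × 402 = 4020
    Σ(broken) = 5043 kJ
  Bonds formed (products):
    C-H: 8 × 402 = 3216
    C=C: 2 × 627 = 1254
    H-H: 1 × 450 = 450
    Σ(formed) = 4920 kJ
  ΔH_I = 5043 − 4920 = +123 kJ
Reaction II:
  Bonds broken (reactants):
    C≡C: 1 × 809 = 809
    C-C: 1 × 341 = 341
    C-H: 4 × 402 = 1608
    H-H: 1 × 450 = 450
    Σ(broken) = 3208 kJ
  Bonds formed (products):
    C-C: 1 × 341 = 341
    C-H: 6 × 402 = 2412
    C=C: 1 × 627 = 627
    Σ(formed) = 3380 kJ
  ΔH_II = 3208 − 3380 = −172 kJ
ΔH_I − ΔH_II = +295 kJ, so reaction II has the more negative ΔH; |ΔH_I − ΔH_II| = 295 kJ.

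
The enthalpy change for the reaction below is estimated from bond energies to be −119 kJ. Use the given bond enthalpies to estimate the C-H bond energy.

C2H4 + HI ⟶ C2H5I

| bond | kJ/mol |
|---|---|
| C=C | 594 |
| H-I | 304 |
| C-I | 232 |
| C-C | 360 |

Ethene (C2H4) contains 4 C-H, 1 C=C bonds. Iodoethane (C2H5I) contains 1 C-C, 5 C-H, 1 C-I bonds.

D(C-H) ≈ 425 kJ/mol

Let D be the C-H bond energy.
Σ(broken) = 4×D + 1×594 + 1×304 = 898 + 4D
Σ(formed) = 1×360 + 5×D + 1×232 = 592 + 5D
ΔH = Σ(broken) − Σ(formed) = (898 + 4D) − (592 + 5D) = +306 − D
Setting this equal to −119 kJ gives D = 425 kJ/mol.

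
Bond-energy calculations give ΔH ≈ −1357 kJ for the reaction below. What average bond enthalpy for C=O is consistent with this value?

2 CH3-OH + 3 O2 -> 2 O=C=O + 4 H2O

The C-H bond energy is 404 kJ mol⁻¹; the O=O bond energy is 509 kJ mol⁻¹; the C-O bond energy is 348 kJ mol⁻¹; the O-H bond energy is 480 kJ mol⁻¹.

Let D be the C=O bond energy.
Σ(broken) = 6×404 + 2×348 + 2×480 + 3×509 = 5607
Σ(formed) = 4×D + 8×480 = 3840 + 4D
ΔH = Σ(broken) − Σ(formed) = (5607) − (3840 + 4D) = +1767 − 4D
Setting this equal to −1357 kJ gives 4D = 3124, so D = 781 kJ/mol.

D(C=O) ≈ 781 kJ/mol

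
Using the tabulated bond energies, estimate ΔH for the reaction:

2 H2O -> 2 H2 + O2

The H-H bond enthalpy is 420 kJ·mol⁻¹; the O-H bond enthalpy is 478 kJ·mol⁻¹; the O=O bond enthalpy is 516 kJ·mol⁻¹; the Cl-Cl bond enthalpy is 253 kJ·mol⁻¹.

ΔH ≈ +556 kJ

Bonds broken (reactants):
  O-H: 4 × 478 = 1912
  Σ(broken) = 1912 kJ
Bonds formed (products):
  H-H: 2 × 420 = 840
  O=O: 1 × 516 = 516
  Σ(formed) = 1356 kJ
ΔH = Σ(broken) − Σ(formed) = 1912 − 1356 = +556 kJ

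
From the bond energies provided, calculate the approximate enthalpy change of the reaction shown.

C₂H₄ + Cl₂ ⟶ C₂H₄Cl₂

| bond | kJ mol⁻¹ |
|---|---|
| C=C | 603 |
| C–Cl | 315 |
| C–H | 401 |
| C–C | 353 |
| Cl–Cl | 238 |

Bonds broken (reactants):
  C–H: 4 × 401 = 1604
  C=C: 1 × 603 = 603
  Cl–Cl: 1 × 238 = 238
  Σ(broken) = 2445 kJ
Bonds formed (products):
  C–C: 1 × 353 = 353
  C–Cl: 2 × 315 = 630
  C–H: 4 × 401 = 1604
  Σ(formed) = 2587 kJ
ΔH = Σ(broken) − Σ(formed) = 2445 − 2587 = −142 kJ

ΔH ≈ −142 kJ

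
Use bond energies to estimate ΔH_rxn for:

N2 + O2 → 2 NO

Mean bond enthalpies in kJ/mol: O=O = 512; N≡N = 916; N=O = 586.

ΔH ≈ +256 kJ

Bonds broken (reactants):
  N≡N: 1 × 916 = 916
  O=O: 1 × 512 = 512
  Σ(broken) = 1428 kJ
Bonds formed (products):
  N=O: 2 × 586 = 1172
  Σ(formed) = 1172 kJ
ΔH = Σ(broken) − Σ(formed) = 1428 − 1172 = +256 kJ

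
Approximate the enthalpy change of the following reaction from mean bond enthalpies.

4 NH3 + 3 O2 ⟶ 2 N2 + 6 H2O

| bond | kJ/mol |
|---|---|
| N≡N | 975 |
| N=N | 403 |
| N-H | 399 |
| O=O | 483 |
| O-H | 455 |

Bonds broken (reactants):
  N-H: 12 × 399 = 4788
  O=O: 3 × 483 = 1449
  Σ(broken) = 6237 kJ
Bonds formed (products):
  N≡N: 2 × 975 = 1950
  O-H: 12 × 455 = 5460
  Σ(formed) = 7410 kJ
ΔH = Σ(broken) − Σ(formed) = 6237 − 7410 = −1173 kJ

ΔH ≈ −1173 kJ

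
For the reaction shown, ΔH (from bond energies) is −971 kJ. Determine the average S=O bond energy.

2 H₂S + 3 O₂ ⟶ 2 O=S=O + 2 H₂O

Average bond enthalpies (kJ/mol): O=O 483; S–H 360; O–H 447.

D(S=O) ≈ 518 kJ/mol

Let D be the S=O bond energy.
Σ(broken) = 3×483 + 4×360 = 2889
Σ(formed) = 4×447 + 4×D = 1788 + 4D
ΔH = Σ(broken) − Σ(formed) = (2889) − (1788 + 4D) = +1101 − 4D
Setting this equal to −971 kJ gives 4D = 2072, so D = 518 kJ/mol.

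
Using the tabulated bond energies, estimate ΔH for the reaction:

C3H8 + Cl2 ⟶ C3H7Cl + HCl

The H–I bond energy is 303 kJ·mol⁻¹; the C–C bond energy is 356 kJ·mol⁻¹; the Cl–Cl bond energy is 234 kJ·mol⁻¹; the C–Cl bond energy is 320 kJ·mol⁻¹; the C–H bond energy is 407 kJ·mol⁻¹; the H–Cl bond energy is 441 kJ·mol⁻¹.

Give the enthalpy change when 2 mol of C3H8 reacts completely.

Bonds broken (reactants):
  C–C: 2 × 356 = 712
  C–H: 8 × 407 = 3256
  Cl–Cl: 1 × 234 = 234
  Σ(broken) = 4202 kJ
Bonds formed (products):
  C–C: 2 × 356 = 712
  C–Cl: 1 × 320 = 320
  C–H: 7 × 407 = 2849
  H–Cl: 1 × 441 = 441
  Σ(formed) = 4322 kJ
ΔH = Σ(broken) − Σ(formed) = 4202 − 4322 = −120 kJ
For 2× the reaction as written: 2 × (−120) = −240 kJ

ΔH = −240 kJ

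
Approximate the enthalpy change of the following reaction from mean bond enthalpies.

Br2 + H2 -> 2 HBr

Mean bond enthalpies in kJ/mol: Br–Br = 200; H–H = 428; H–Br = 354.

Bonds broken (reactants):
  Br–Br: 1 × 200 = 200
  H–H: 1 × 428 = 428
  Σ(broken) = 628 kJ
Bonds formed (products):
  H–Br: 2 × 354 = 708
  Σ(formed) = 708 kJ
ΔH = Σ(broken) − Σ(formed) = 628 − 708 = −80 kJ

ΔH ≈ −80 kJ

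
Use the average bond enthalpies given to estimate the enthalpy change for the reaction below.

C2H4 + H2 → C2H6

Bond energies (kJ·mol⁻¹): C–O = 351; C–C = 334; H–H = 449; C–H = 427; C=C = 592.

Bonds broken (reactants):
  C–H: 4 × 427 = 1708
  C=C: 1 × 592 = 592
  H–H: 1 × 449 = 449
  Σ(broken) = 2749 kJ
Bonds formed (products):
  C–C: 1 × 334 = 334
  C–H: 6 × 427 = 2562
  Σ(formed) = 2896 kJ
ΔH = Σ(broken) − Σ(formed) = 2749 − 2896 = −147 kJ

ΔH ≈ −147 kJ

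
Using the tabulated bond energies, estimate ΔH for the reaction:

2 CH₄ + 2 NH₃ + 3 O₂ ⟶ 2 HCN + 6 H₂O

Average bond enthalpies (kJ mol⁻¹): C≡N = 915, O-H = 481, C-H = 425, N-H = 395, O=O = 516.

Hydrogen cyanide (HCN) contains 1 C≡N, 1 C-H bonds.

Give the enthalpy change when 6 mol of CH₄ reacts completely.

Bonds broken (reactants):
  C-H: 8 × 425 = 3400
  N-H: 6 × 395 = 2370
  O=O: 3 × 516 = 1548
  Σ(broken) = 7318 kJ
Bonds formed (products):
  C≡N: 2 × 915 = 1830
  C-H: 2 × 425 = 850
  O-H: 12 × 481 = 5772
  Σ(formed) = 8452 kJ
ΔH = Σ(broken) − Σ(formed) = 7318 − 8452 = −1134 kJ
For 3× the reaction as written: 3 × (−1134) = −3402 kJ

ΔH = −3402 kJ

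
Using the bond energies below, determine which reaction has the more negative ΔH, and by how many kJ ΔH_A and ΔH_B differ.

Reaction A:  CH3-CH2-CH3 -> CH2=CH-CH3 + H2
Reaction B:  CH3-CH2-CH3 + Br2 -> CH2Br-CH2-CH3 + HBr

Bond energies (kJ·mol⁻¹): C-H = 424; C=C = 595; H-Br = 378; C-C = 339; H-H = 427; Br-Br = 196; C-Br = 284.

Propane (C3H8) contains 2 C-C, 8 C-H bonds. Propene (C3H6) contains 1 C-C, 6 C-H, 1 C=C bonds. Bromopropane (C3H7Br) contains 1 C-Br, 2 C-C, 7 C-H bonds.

Reaction B, by 207 kJ

Reaction A:
  Bonds broken (reactants):
    C-C: 2 × 339 = 678
    C-H: 8 × 424 = 3392
    Σ(broken) = 4070 kJ
  Bonds formed (products):
    C-C: 1 × 339 = 339
    C-H: 6 × 424 = 2544
    C=C: 1 × 595 = 595
    H-H: 1 × 427 = 427
    Σ(formed) = 3905 kJ
  ΔH_A = 4070 − 3905 = +165 kJ
Reaction B:
  Bonds broken (reactants):
    Br-Br: 1 × 196 = 196
    C-C: 2 × 339 = 678
    C-H: 8 × 424 = 3392
    Σ(broken) = 4266 kJ
  Bonds formed (products):
    C-Br: 1 × 284 = 284
    C-C: 2 × 339 = 678
    C-H: 7 × 424 = 2968
    H-Br: 1 × 378 = 378
    Σ(formed) = 4308 kJ
  ΔH_B = 4266 − 4308 = −42 kJ
ΔH_A − ΔH_B = +207 kJ, so reaction B has the more negative ΔH; |ΔH_A − ΔH_B| = 207 kJ.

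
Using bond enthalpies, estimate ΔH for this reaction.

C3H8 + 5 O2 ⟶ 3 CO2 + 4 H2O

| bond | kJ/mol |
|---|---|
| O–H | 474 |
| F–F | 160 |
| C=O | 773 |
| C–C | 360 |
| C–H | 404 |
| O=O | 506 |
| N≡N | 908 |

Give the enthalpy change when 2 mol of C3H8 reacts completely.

ΔH = −3896 kJ

Bonds broken (reactants):
  C–C: 2 × 360 = 720
  C–H: 8 × 404 = 3232
  O=O: 5 × 506 = 2530
  Σ(broken) = 6482 kJ
Bonds formed (products):
  C=O: 6 × 773 = 4638
  O–H: 8 × 474 = 3792
  Σ(formed) = 8430 kJ
ΔH = Σ(broken) − Σ(formed) = 6482 − 8430 = −1948 kJ
For 2× the reaction as written: 2 × (−1948) = −3896 kJ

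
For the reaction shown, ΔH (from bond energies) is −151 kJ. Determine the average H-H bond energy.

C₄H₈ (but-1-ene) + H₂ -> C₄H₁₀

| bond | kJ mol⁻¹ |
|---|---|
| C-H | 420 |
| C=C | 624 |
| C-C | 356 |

Let D be the H-H bond energy.
Σ(broken) = 2×356 + 8×420 + 1×624 + 1×D = 4696 + D
Σ(formed) = 3×356 + 10×420 = 5268
ΔH = Σ(broken) − Σ(formed) = (4696 + D) − (5268) = −572 + D
Setting this equal to −151 kJ gives D = 421 kJ/mol.

D(H-H) ≈ 421 kJ/mol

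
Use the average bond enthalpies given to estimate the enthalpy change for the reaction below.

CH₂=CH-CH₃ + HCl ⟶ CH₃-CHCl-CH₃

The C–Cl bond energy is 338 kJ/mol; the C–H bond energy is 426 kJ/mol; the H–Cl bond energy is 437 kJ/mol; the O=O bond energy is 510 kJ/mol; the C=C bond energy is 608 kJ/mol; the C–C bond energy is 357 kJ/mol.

ΔH ≈ −76 kJ

Bonds broken (reactants):
  C–C: 1 × 357 = 357
  C–H: 6 × 426 = 2556
  C=C: 1 × 608 = 608
  H–Cl: 1 × 437 = 437
  Σ(broken) = 3958 kJ
Bonds formed (products):
  C–C: 2 × 357 = 714
  C–Cl: 1 × 338 = 338
  C–H: 7 × 426 = 2982
  Σ(formed) = 4034 kJ
ΔH = Σ(broken) − Σ(formed) = 3958 − 4034 = −76 kJ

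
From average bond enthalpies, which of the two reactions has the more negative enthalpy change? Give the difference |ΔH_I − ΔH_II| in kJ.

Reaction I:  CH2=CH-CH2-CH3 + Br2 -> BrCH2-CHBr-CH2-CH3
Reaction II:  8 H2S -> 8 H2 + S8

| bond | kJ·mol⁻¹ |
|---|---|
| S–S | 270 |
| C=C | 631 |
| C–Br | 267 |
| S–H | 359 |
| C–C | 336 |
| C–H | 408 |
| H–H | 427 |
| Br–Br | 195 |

Reaction I, by 212 kJ

Reaction I:
  Bonds broken (reactants):
    Br–Br: 1 × 195 = 195
    C–C: 2 × 336 = 672
    C–H: 8 × 408 = 3264
    C=C: 1 × 631 = 631
    Σ(broken) = 4762 kJ
  Bonds formed (products):
    C–Br: 2 × 267 = 534
    C–C: 3 × 336 = 1008
    C–H: 8 × 408 = 3264
    Σ(formed) = 4806 kJ
  ΔH_I = 4762 − 4806 = −44 kJ
Reaction II:
  Bonds broken (reactants):
    S–H: 16 × 359 = 5744
    Σ(broken) = 5744 kJ
  Bonds formed (products):
    H–H: 8 × 427 = 3416
    S–S: 8 × 270 = 2160
    Σ(formed) = 5576 kJ
  ΔH_II = 5744 − 5576 = +168 kJ
ΔH_I − ΔH_II = −212 kJ, so reaction I has the more negative ΔH; |ΔH_I − ΔH_II| = 212 kJ.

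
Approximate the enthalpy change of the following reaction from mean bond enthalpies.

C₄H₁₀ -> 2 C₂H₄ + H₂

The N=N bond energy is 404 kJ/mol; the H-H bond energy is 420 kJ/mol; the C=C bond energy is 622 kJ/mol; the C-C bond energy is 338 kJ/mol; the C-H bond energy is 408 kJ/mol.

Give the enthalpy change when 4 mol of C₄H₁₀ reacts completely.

ΔH = +664 kJ

Bonds broken (reactants):
  C-C: 3 × 338 = 1014
  C-H: 10 × 408 = 4080
  Σ(broken) = 5094 kJ
Bonds formed (products):
  C-H: 8 × 408 = 3264
  C=C: 2 × 622 = 1244
  H-H: 1 × 420 = 420
  Σ(formed) = 4928 kJ
ΔH = Σ(broken) − Σ(formed) = 5094 − 4928 = +166 kJ
For 4× the reaction as written: 4 × (+166) = +664 kJ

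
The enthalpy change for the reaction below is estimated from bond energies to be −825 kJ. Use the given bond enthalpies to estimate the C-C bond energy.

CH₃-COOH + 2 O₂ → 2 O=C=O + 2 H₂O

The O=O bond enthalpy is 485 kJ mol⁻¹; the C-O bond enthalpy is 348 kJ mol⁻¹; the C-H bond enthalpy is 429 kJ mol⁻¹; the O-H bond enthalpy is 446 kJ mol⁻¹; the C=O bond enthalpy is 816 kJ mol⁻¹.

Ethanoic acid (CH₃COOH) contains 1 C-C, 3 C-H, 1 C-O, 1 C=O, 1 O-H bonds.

Let D be the C-C bond energy.
Σ(broken) = 1×D + 3×429 + 1×348 + 1×816 + 1×446 + 2×485 = 3867 + D
Σ(formed) = 4×816 + 4×446 = 5048
ΔH = Σ(broken) − Σ(formed) = (3867 + D) − (5048) = −1181 + D
Setting this equal to −825 kJ gives D = 356 kJ/mol.

D(C-C) ≈ 356 kJ/mol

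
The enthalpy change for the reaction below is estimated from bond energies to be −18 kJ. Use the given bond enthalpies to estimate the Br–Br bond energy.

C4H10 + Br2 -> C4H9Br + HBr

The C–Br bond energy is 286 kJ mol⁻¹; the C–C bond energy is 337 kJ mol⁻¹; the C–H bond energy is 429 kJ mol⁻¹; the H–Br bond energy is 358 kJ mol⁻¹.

Let D be the Br–Br bond energy.
Σ(broken) = 1×D + 3×337 + 10×429 = 5301 + D
Σ(formed) = 1×286 + 3×337 + 9×429 + 1×358 = 5516
ΔH = Σ(broken) − Σ(formed) = (5301 + D) − (5516) = −215 + D
Setting this equal to −18 kJ gives D = 197 kJ/mol.

D(Br–Br) ≈ 197 kJ/mol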